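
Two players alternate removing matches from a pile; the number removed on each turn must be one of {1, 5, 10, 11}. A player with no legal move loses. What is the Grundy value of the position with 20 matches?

n :  0  1  2  3  4  5  6  7  8  9 10 11 12 13 14 15 16 17 18 19 20
G :  0  1  0  1  0  1  0  1  0  1  2  3  2  3  2  3  2  3  2  3  0

0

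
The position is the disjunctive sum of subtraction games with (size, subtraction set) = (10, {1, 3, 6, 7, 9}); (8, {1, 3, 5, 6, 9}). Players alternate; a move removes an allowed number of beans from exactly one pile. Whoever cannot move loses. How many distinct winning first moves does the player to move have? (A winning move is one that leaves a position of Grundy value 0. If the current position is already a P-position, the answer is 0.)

Pile A, S = {1, 3, 6, 7, 9}:
G(0) = 0
G(1) = mex{0} = 1
G(2) = mex{1} = 0
G(3) = mex{0,0} = 1
G(4) = mex{1,1} = 0
G(5) = mex{0,0} = 1
G(6) = mex{1,1,0} = 2
G(7) = mex{2,0,1,0} = 3
G(8) = mex{3,1,0,1} = 2
G(9) = mex{2,2,1,0,0} = 3
G(10) = mex{3,3,0,1,1} = 2
G_A(10) = 2.
Pile B, S = {1, 3, 5, 6, 9}:
G(0) = 0
G(1) = mex{0} = 1
G(2) = mex{1} = 0
G(3) = mex{0,0} = 1
G(4) = mex{1,1} = 0
G(5) = mex{0,0,0} = 1
G(6) = mex{1,1,1,0} = 2
G(7) = mex{2,0,0,1} = 3
G(8) = mex{3,1,1,0} = 2
G_B(8) = 2.
Combined Grundy value = 2 ⊕ 2 = 0.
A winning move leaves total XOR = 0, i.e. changes one component's Grundy value g to g ⊕ X where X is the current total.
Pile A: target g' = 2⊕0 = 2, but every legal move changes the Grundy value (mex property), so 0 moves.
Pile B: target g' = 2⊕0 = 2, but every legal move changes the Grundy value (mex property), so 0 moves.

0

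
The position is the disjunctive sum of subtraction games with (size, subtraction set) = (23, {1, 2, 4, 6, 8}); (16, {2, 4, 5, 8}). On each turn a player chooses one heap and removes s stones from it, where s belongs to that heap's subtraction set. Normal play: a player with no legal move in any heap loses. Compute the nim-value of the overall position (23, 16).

Heap A, S = {1, 2, 4, 6, 8}:
G(0) = 0
G(1) = mex{0} = 1
G(2) = mex{1,0} = 2
G(3) = mex{2,1} = 0
G(4) = mex{0,2,0} = 1
G(5) = mex{1,0,1} = 2
G(6) = mex{2,1,2,0} = 3
G(7) = mex{3,2,0,1} = 4
G(8) = mex{4,3,1,2,0} = 5
G(9) = mex{5,4,2,0,1} = 3
G(10) = mex{3,5,3,1,2} = 0
G(11) = mex{0,3,4,2,0} = 1
G(12) = mex{1,0,5,3,1} = 2
G(13) = mex{2,1,3,4,2} = 0
G(14) = mex{0,2,0,5,3} = 1
G(15) = mex{1,0,1,3,4} = 2
G(16) = mex{2,1,2,0,5} = 3
G(17) = mex{3,2,0,1,3} = 4
G(18) = mex{4,3,1,2,0} = 5
G(19) = mex{5,4,2,0,1} = 3
G(20) = mex{3,5,3,1,2} = 0
G(21) = mex{0,3,4,2,0} = 1
G(22) = mex{1,0,5,3,1} = 2
G(23) = mex{2,1,3,4,2} = 0
G_A(23) = 0.
Heap B, S = {2, 4, 5, 8}:
G(0) = 0
G(1) = mex{} = 0
G(2) = mex{0} = 1
G(3) = mex{0} = 1
G(4) = mex{1,0} = 2
G(5) = mex{1,0,0} = 2
G(6) = mex{2,1,0} = 3
G(7) = mex{2,1,1} = 0
G(8) = mex{3,2,1,0} = 4
G(9) = mex{0,2,2,0} = 1
G(10) = mex{4,3,2,1} = 0
G(11) = mex{1,0,3,1} = 2
G(12) = mex{0,4,0,2} = 1
G(13) = mex{2,1,4,2} = 0
G(14) = mex{1,0,1,3} = 2
G(15) = mex{0,2,0,0} = 1
G(16) = mex{2,1,2,4} = 0
G_B(16) = 0.
Combined Grundy value = 0 ⊕ 0 = 0.

0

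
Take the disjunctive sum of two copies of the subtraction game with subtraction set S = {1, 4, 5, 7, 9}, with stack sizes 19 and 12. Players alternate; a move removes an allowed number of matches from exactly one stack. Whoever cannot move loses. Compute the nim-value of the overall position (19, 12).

All stacks use S = {1, 4, 5, 7, 9}:
G(0) = 0
G(1) = mex{0} = 1
G(2) = mex{1} = 0
G(3) = mex{0} = 1
G(4) = mex{1,0} = 2
G(5) = mex{2,1,0} = 3
G(6) = mex{3,0,1} = 2
G(7) = mex{2,1,0,0} = 3
G(8) = mex{3,2,1,1} = 0
G(9) = mex{0,3,2,0,0} = 1
G(10) = mex{1,2,3,1,1} = 0
G(11) = mex{0,3,2,2,0} = 1
G(12) = mex{1,0,3,3,1} = 2
G(13) = mex{2,1,0,2,2} = 3
G(14) = mex{3,0,1,3,3} = 2
G(15) = mex{2,1,0,0,2} = 3
G(16) = mex{3,2,1,1,3} = 0
G(17) = mex{0,3,2,0,0} = 1
G(18) = mex{1,2,3,1,1} = 0
G(19) = mex{0,3,2,2,0} = 1
Stack A: G(19) = 1.
Stack B: G(12) = 2.
Combined Grundy value = 1 ⊕ 2 = 3.

3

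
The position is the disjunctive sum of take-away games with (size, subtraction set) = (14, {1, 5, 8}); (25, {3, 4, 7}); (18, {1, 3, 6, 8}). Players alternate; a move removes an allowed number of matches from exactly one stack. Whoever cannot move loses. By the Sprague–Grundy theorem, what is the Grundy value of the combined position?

0

Stack A, S = {1, 5, 8}:
n :  0  1  2  3  4  5  6  7  8  9 10 11 12 13 14
G :  0  1  0  1  0  1  0  1  2  3  2  3  2  0  1
G_A(14) = 1.
Stack B, S = {3, 4, 7}:
n :  0  1  2  3  4  5  6  7  8  9 10 11 12 13 14 15 16 17 18 19 20 21 22 23 24 25
G :  0  0  0  1  1  1  2  2  2  3  0  0  0  1  1  1  2  2  2  3  0  0  0  1  1  1
G_B(25) = 1.
Stack C, S = {1, 3, 6, 8}:
G(0) = 0
G(1) = mex{0} = 1
G(2) = mex{1} = 0
G(3) = mex{0,0} = 1
G(4) = mex{1,1} = 0
G(5) = mex{0,0} = 1
G(6) = mex{1,1,0} = 2
G(7) = mex{2,0,1} = 3
G(8) = mex{3,1,0,0} = 2
G(9) = mex{2,2,1,1} = 0
G(10) = mex{0,3,0,0} = 1
G(11) = mex{1,2,1,1} = 0
G(12) = mex{0,0,2,0} = 1
G(13) = mex{1,1,3,1} = 0
G(14) = mex{0,0,2,2} = 1
G(15) = mex{1,1,0,3} = 2
G(16) = mex{2,0,1,2} = 3
G(17) = mex{3,1,0,0} = 2
G(18) = mex{2,2,1,1} = 0
G_C(18) = 0.
Combined Grundy value = 1 ⊕ 1 ⊕ 0 = 0.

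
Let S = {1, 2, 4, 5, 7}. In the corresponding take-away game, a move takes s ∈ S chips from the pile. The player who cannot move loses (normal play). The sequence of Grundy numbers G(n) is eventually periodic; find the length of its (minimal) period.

n :  0  1  2  3  4  5  6  7  8  9 10 11 12 13 14
G :  0  1  2  0  1  2  0  1  2  0  1  2  0  1  2
G(n+3) = G(n) holds for n = 0,…,6 (a full window of length max(S) = 7), so the sequence is purely periodic with period 3.

3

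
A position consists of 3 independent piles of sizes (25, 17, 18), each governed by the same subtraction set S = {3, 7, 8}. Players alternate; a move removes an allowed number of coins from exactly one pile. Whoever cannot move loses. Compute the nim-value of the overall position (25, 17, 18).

All piles use S = {3, 7, 8}:
n :  0  1  2  3  4  5  6  7  8  9 10 11 12 13 14 15 16 17 18 19 20 21 22 23 24 25
G :  0  0  0  1  1  1  0  2  2  1  3  0  0  2  1  1  0  0  2  1  1  0  0  2  1  1
Pile A: G(25) = 1.
Pile B: G(17) = 0.
Pile C: G(18) = 2.
Combined Grundy value = 1 ⊕ 0 ⊕ 2 = 3.

3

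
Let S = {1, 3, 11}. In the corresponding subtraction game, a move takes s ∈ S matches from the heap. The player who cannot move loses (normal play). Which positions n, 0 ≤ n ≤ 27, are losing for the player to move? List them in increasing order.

0, 2, 4, 6, 8, 10, 12, 14, 16, 18, 20, 22, 24, 26

n :  0  1  2  3  4  5  6  7  8  9 10 11 12 13 14 15 16 17 18 19 20 21 22 23 24 25 26 27
G :  0  1  0  1  0  1  0  1  0  1  0  1  0  1  0  1  0  1  0  1  0  1  0  1  0  1  0  1
P-positions are exactly the n with G(n) = 0.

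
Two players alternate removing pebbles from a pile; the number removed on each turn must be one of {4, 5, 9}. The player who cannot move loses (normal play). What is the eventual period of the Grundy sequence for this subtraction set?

G(0) = 0
G(1) = mex{} = 0
G(2) = mex{} = 0
G(3) = mex{} = 0
G(4) = mex{0} = 1
G(5) = mex{0,0} = 1
G(6) = mex{0,0} = 1
G(7) = mex{0,0} = 1
G(8) = mex{1,0} = 2
G(9) = mex{1,1,0} = 2
G(10) = mex{1,1,0} = 2
G(11) = mex{1,1,0} = 2
G(12) = mex{2,1,0} = 3
G(13) = mex{2,2,1} = 0
G(14) = mex{2,2,1} = 0
G(15) = mex{2,2,1} = 0
G(16) = mex{3,2,1} = 0
G(17) = mex{0,3,2} = 1
G(18) = mex{0,0,2} = 1
G(19) = mex{0,0,2} = 1
G(20) = mex{0,0,2} = 1
G(21) = mex{1,0,3} = 2
G(22) = mex{1,1,0} = 2
G(23) = mex{1,1,0} = 2
G(24) = mex{1,1,0} = 2
G(25) = mex{2,1,0} = 3
G(26) = mex{2,2,1} = 0
G(27) = mex{2,2,1} = 0
G(n+13) = G(n) holds for n = 0,…,8 (a full window of length max(S) = 9), so the sequence is purely periodic with period 13.

13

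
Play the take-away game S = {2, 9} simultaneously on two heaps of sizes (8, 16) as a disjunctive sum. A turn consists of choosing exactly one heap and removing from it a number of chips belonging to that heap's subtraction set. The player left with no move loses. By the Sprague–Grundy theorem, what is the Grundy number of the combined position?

0

All heaps use S = {2, 9}:
G(0) = 0
G(1) = mex{} = 0
G(2) = mex{0} = 1
G(3) = mex{0} = 1
G(4) = mex{1} = 0
G(5) = mex{1} = 0
G(6) = mex{0} = 1
G(7) = mex{0} = 1
G(8) = mex{1} = 0
G(9) = mex{1,0} = 2
G(10) = mex{0,0} = 1
G(11) = mex{2,1} = 0
G(12) = mex{1,1} = 0
G(13) = mex{0,0} = 1
G(14) = mex{0,0} = 1
G(15) = mex{1,1} = 0
G(16) = mex{1,1} = 0
Heap A: G(8) = 0.
Heap B: G(16) = 0.
Combined Grundy value = 0 ⊕ 0 = 0.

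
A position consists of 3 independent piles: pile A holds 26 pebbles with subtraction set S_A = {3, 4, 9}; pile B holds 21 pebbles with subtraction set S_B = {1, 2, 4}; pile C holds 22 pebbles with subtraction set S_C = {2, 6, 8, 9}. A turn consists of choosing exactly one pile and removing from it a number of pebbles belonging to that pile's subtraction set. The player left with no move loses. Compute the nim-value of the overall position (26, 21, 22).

1

Pile A, S = {3, 4, 9}:
n :  0  1  2  3  4  5  6  7  8  9 10 11 12 13 14 15 16 17 18 19 20 21 22 23 24 25 26
G :  0  0  0  1  1  1  2  0  0  3  1  1  2  0  0  0  1  1  1  2  0  0  3  1  1  2  0
G_A(26) = 0.
Pile B, S = {1, 2, 4}:
n :  0  1  2  3  4  5  6  7  8  9 10 11 12 13 14 15 16 17 18 19 20 21
G :  0  1  2  0  1  2  0  1  2  0  1  2  0  1  2  0  1  2  0  1  2  0
G_B(21) = 0.
Pile C, S = {2, 6, 8, 9}:
G(0) = 0
G(1) = mex{} = 0
G(2) = mex{0} = 1
G(3) = mex{0} = 1
G(4) = mex{1} = 0
G(5) = mex{1} = 0
G(6) = mex{0,0} = 1
G(7) = mex{0,0} = 1
G(8) = mex{1,1,0} = 2
G(9) = mex{1,1,0,0} = 2
G(10) = mex{2,0,1,0} = 3
G(11) = mex{2,0,1,1} = 3
G(12) = mex{3,1,0,1} = 2
G(13) = mex{3,1,0,0} = 2
G(14) = mex{2,2,1,0} = 3
G(15) = mex{2,2,1,1} = 0
G(16) = mex{3,3,2,1} = 0
G(17) = mex{0,3,2,2} = 1
G(18) = mex{0,2,3,2} = 1
G(19) = mex{1,2,3,3} = 0
G(20) = mex{1,3,2,3} = 0
G(21) = mex{0,0,2,2} = 1
G(22) = mex{0,0,3,2} = 1
G_C(22) = 1.
Combined Grundy value = 0 ⊕ 0 ⊕ 1 = 1.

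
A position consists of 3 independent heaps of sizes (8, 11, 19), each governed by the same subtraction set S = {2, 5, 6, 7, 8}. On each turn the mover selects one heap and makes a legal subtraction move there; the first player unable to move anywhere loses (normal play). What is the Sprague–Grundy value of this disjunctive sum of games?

All heaps use S = {2, 5, 6, 7, 8}:
G(0) = 0
G(1) = mex{} = 0
G(2) = mex{0} = 1
G(3) = mex{0} = 1
G(4) = mex{1} = 0
G(5) = mex{1,0} = 2
G(6) = mex{0,0,0} = 1
G(7) = mex{2,1,0,0} = 3
G(8) = mex{1,1,1,0,0} = 2
G(9) = mex{3,0,1,1,0} = 2
G(10) = mex{2,2,0,1,1} = 3
G(11) = mex{2,1,2,0,1} = 3
G(12) = mex{3,3,1,2,0} = 4
G(13) = mex{3,2,3,1,2} = 0
G(14) = mex{4,2,2,3,1} = 0
G(15) = mex{0,3,2,2,3} = 1
G(16) = mex{0,3,3,2,2} = 1
G(17) = mex{1,4,3,3,2} = 0
G(18) = mex{1,0,4,3,3} = 2
G(19) = mex{0,0,0,4,3} = 1
Heap A: G(8) = 2.
Heap B: G(11) = 3.
Heap C: G(19) = 1.
Combined Grundy value = 2 ⊕ 3 ⊕ 1 = 0.

0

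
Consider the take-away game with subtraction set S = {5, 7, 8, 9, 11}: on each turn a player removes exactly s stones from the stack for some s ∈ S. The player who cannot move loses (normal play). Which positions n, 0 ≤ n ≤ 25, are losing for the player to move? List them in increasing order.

n :  0  1  2  3  4  5  6  7  8  9 10 11 12 13 14 15 16 17 18 19 20 21 22 23 24 25
G :  0  0  0  0  0  1  1  1  1  1  2  2  2  2  2  3  0  0  0  0  0  1  1  1  1  1
P-positions are exactly the n with G(n) = 0.

0, 1, 2, 3, 4, 16, 17, 18, 19, 20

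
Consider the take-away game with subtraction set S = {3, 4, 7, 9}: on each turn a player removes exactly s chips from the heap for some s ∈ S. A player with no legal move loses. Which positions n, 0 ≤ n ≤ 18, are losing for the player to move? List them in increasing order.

G(0) = 0
G(1) = mex{} = 0
G(2) = mex{} = 0
G(3) = mex{0} = 1
G(4) = mex{0,0} = 1
G(5) = mex{0,0} = 1
G(6) = mex{1,0} = 2
G(7) = mex{1,1,0} = 2
G(8) = mex{1,1,0} = 2
G(9) = mex{2,1,0,0} = 3
G(10) = mex{2,2,1,0} = 3
G(11) = mex{2,2,1,0} = 3
G(12) = mex{3,2,1,1} = 0
G(13) = mex{3,3,2,1} = 0
G(14) = mex{3,3,2,1} = 0
G(15) = mex{0,3,2,2} = 1
G(16) = mex{0,0,3,2} = 1
G(17) = mex{0,0,3,2} = 1
G(18) = mex{1,0,3,3} = 2
P-positions are exactly the n with G(n) = 0.

0, 1, 2, 12, 13, 14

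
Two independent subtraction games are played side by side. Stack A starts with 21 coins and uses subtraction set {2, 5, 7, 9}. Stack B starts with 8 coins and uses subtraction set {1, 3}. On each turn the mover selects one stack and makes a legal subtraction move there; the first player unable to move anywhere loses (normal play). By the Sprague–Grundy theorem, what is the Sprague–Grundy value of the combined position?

3

Stack A, S = {2, 5, 7, 9}:
G(0) = 0
G(1) = mex{} = 0
G(2) = mex{0} = 1
G(3) = mex{0} = 1
G(4) = mex{1} = 0
G(5) = mex{1,0} = 2
G(6) = mex{0,0} = 1
G(7) = mex{2,1,0} = 3
G(8) = mex{1,1,0} = 2
G(9) = mex{3,0,1,0} = 2
G(10) = mex{2,2,1,0} = 3
G(11) = mex{2,1,0,1} = 3
G(12) = mex{3,3,2,1} = 0
G(13) = mex{3,2,1,0} = 4
G(14) = mex{0,2,3,2} = 1
G(15) = mex{4,3,2,1} = 0
G(16) = mex{1,3,2,3} = 0
G(17) = mex{0,0,3,2} = 1
G(18) = mex{0,4,3,2} = 1
G(19) = mex{1,1,0,3} = 2
G(20) = mex{1,0,4,3} = 2
G(21) = mex{2,0,1,0} = 3
G_A(21) = 3.
Stack B, S = {1, 3}:
G(0) = 0
G(1) = mex{0} = 1
G(2) = mex{1} = 0
G(3) = mex{0,0} = 1
G(4) = mex{1,1} = 0
G(5) = mex{0,0} = 1
G(6) = mex{1,1} = 0
G(7) = mex{0,0} = 1
G(8) = mex{1,1} = 0
G_B(8) = 0.
Combined Grundy value = 3 ⊕ 0 = 3.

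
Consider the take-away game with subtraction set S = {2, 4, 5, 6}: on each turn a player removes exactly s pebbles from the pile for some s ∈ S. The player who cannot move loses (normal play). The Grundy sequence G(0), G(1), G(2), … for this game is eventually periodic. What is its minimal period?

8

G(0) = 0
G(1) = mex{} = 0
G(2) = mex{0} = 1
G(3) = mex{0} = 1
G(4) = mex{1,0} = 2
G(5) = mex{1,0,0} = 2
G(6) = mex{2,1,0,0} = 3
G(7) = mex{2,1,1,0} = 3
G(8) = mex{3,2,1,1} = 0
G(9) = mex{3,2,2,1} = 0
G(10) = mex{0,3,2,2} = 1
G(11) = mex{0,3,3,2} = 1
G(12) = mex{1,0,3,3} = 2
G(13) = mex{1,0,0,3} = 2
G(14) = mex{2,1,0,0} = 3
G(15) = mex{2,1,1,0} = 3
G(16) = mex{3,2,1,1} = 0
G(17) = mex{3,2,2,1} = 0
G(n+8) = G(n) holds for n = 0,…,5 (a full window of length max(S) = 6), so the sequence is purely periodic with period 8.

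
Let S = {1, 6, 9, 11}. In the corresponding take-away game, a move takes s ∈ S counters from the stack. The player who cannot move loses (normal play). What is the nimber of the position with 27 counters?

n :  0  1  2  3  4  5  6  7  8  9 10 11 12 13 14 15 16 17 18 19 20 21 22 23 24 25 26 27
G :  0  1  0  1  0  1  2  0  1  2  3  2  0  1  0  1  2  0  1  0  1  2  0  1  0  1  2  0

0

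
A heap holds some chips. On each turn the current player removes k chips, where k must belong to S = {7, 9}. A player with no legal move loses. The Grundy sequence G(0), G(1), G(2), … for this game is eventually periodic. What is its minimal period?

n :  0  1  2  3  4  5  6  7  8  9 10 11 12 13 14 15 16 17 18 19 20 21 22 23 24 25 26 27 28 29 30 31 32 33
G :  0  0  0  0  0  0  0  1  1  1  1  1  1  1  2  2  0  0  0  0  0  0  0  1  1  1  1  1  1  1  2  2  0  0
G(n+16) = G(n) holds for n = 0,…,8 (a full window of length max(S) = 9), so the sequence is purely periodic with period 16.

16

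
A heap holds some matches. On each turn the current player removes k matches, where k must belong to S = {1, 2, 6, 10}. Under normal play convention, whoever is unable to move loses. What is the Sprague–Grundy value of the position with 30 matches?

G(0) = 0
G(1) = mex{0} = 1
G(2) = mex{1,0} = 2
G(3) = mex{2,1} = 0
G(4) = mex{0,2} = 1
G(5) = mex{1,0} = 2
G(6) = mex{2,1,0} = 3
G(7) = mex{3,2,1} = 0
G(8) = mex{0,3,2} = 1
G(9) = mex{1,0,0} = 2
G(10) = mex{2,1,1,0} = 3
G(11) = mex{3,2,2,1} = 0
G(12) = mex{0,3,3,2} = 1
G(13) = mex{1,0,0,0} = 2
G(14) = mex{2,1,1,1} = 0
G(15) = mex{0,2,2,2} = 1
G(16) = mex{1,0,3,3} = 2
G(17) = mex{2,1,0,0} = 3
G(18) = mex{3,2,1,1} = 0
G(19) = mex{0,3,2,2} = 1
G(20) = mex{1,0,0,3} = 2
G(21) = mex{2,1,1,0} = 3
G(22) = mex{3,2,2,1} = 0
G(23) = mex{0,3,3,2} = 1
G(24) = mex{1,0,0,0} = 2
G(25) = mex{2,1,1,1} = 0
G(26) = mex{0,2,2,2} = 1
G(27) = mex{1,0,3,3} = 2
G(28) = mex{2,1,0,0} = 3
G(29) = mex{3,2,1,1} = 0
G(30) = mex{0,3,2,2} = 1

1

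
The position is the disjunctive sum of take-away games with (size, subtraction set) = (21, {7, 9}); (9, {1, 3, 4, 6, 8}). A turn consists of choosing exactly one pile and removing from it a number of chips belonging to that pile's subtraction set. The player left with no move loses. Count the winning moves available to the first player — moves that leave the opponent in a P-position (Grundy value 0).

0

Pile A, S = {7, 9}:
n :  0  1  2  3  4  5  6  7  8  9 10 11 12 13 14 15 16 17 18 19 20 21
G :  0  0  0  0  0  0  0  1  1  1  1  1  1  1  2  2  0  0  0  0  0  0
G_A(21) = 0.
Pile B, S = {1, 3, 4, 6, 8}:
G(0) = 0
G(1) = mex{0} = 1
G(2) = mex{1} = 0
G(3) = mex{0,0} = 1
G(4) = mex{1,1,0} = 2
G(5) = mex{2,0,1} = 3
G(6) = mex{3,1,0,0} = 2
G(7) = mex{2,2,1,1} = 0
G(8) = mex{0,3,2,0,0} = 1
G(9) = mex{1,2,3,1,1} = 0
G_B(9) = 0.
Combined Grundy value = 0 ⊕ 0 = 0.
A winning move leaves total XOR = 0, i.e. changes one component's Grundy value g to g ⊕ X where X is the current total.
Pile A: target g' = 0⊕0 = 0, but every legal move changes the Grundy value (mex property), so 0 moves.
Pile B: target g' = 0⊕0 = 0, but every legal move changes the Grundy value (mex property), so 0 moves.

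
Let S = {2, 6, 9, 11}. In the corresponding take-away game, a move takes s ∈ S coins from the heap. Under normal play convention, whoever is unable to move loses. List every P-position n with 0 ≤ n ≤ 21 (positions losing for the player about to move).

n :  0  1  2  3  4  5  6  7  8  9 10 11 12 13 14 15 16 17 18 19 20 21
G :  0  0  1  1  0  0  1  1  0  2  1  3  2  2  3  3  2  2  0  3  1  0
P-positions are exactly the n with G(n) = 0.

0, 1, 4, 5, 8, 18, 21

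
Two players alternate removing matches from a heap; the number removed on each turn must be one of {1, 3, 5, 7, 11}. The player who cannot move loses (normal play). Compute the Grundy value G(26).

G(0) = 0
G(1) = mex{0} = 1
G(2) = mex{1} = 0
G(3) = mex{0,0} = 1
G(4) = mex{1,1} = 0
G(5) = mex{0,0,0} = 1
G(6) = mex{1,1,1} = 0
G(7) = mex{0,0,0,0} = 1
G(8) = mex{1,1,1,1} = 0
G(9) = mex{0,0,0,0} = 1
G(10) = mex{1,1,1,1} = 0
G(11) = mex{0,0,0,0,0} = 1
G(12) = mex{1,1,1,1,1} = 0
G(13) = mex{0,0,0,0,0} = 1
G(14) = mex{1,1,1,1,1} = 0
G(15) = mex{0,0,0,0,0} = 1
G(16) = mex{1,1,1,1,1} = 0
G(17) = mex{0,0,0,0,0} = 1
G(18) = mex{1,1,1,1,1} = 0
G(19) = mex{0,0,0,0,0} = 1
G(20) = mex{1,1,1,1,1} = 0
G(21) = mex{0,0,0,0,0} = 1
G(22) = mex{1,1,1,1,1} = 0
G(23) = mex{0,0,0,0,0} = 1
G(24) = mex{1,1,1,1,1} = 0
G(25) = mex{0,0,0,0,0} = 1
G(26) = mex{1,1,1,1,1} = 0

0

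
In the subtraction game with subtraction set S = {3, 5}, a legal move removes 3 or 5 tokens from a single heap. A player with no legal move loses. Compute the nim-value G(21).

n :  0  1  2  3  4  5  6  7  8  9 10 11 12 13 14 15 16 17 18 19 20 21
G :  0  0  0  1  1  1  2  2  0  0  0  1  1  1  2  2  0  0  0  1  1  1

1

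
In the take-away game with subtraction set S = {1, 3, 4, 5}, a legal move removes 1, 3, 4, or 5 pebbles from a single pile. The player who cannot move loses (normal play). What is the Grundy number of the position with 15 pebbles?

3

n :  0  1  2  3  4  5  6  7  8  9 10 11 12 13 14 15
G :  0  1  0  1  2  3  2  3  0  1  0  1  2  3  2  3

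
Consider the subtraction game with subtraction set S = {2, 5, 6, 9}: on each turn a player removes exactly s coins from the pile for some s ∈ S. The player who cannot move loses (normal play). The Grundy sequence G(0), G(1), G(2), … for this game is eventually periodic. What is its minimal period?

n :  0  1  2  3  4  5  6  7  8  9 10 11 12 13 14 15 16 17 18 19 20 21 22 23
G :  0  0  1  1  0  2  1  3  0  2  1  0  0  1  1  0  2  1  3  0  2  1  0  0
G(n+11) = G(n) holds for n = 0,…,8 (a full window of length max(S) = 9), so the sequence is purely periodic with period 11.

11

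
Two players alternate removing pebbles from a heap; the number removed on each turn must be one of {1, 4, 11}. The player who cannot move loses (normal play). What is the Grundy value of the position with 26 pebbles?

n :  0  1  2  3  4  5  6  7  8  9 10 11 12 13 14 15 16 17 18 19 20 21 22 23 24 25 26
G :  0  1  0  1  2  0  1  0  1  2  0  1  0  1  2  0  1  0  1  2  0  1  0  1  2  0  1

1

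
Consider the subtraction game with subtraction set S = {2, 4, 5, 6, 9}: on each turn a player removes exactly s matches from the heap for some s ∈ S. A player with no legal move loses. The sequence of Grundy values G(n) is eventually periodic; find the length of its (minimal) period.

G(0) = 0
G(1) = mex{} = 0
G(2) = mex{0} = 1
G(3) = mex{0} = 1
G(4) = mex{1,0} = 2
G(5) = mex{1,0,0} = 2
G(6) = mex{2,1,0,0} = 3
G(7) = mex{2,1,1,0} = 3
G(8) = mex{3,2,1,1} = 0
G(9) = mex{3,2,2,1,0} = 4
G(10) = mex{0,3,2,2,0} = 1
G(11) = mex{4,3,3,2,1} = 0
G(12) = mex{1,0,3,3,1} = 2
G(13) = mex{0,4,0,3,2} = 1
G(14) = mex{2,1,4,0,2} = 3
G(15) = mex{1,0,1,4,3} = 2
G(16) = mex{3,2,0,1,3} = 4
G(17) = mex{2,1,2,0,0} = 3
G(18) = mex{4,3,1,2,4} = 0
G(19) = mex{3,2,3,1,1} = 0
G(20) = mex{0,4,2,3,0} = 1
G(21) = mex{0,3,4,2,2} = 1
G(22) = mex{1,0,3,4,1} = 2
G(23) = mex{1,0,0,3,3} = 2
G(24) = mex{2,1,0,0,2} = 3
G(25) = mex{2,1,1,0,4} = 3
G(26) = mex{3,2,1,1,3} = 0
G(27) = mex{3,2,2,1,0} = 4
G(28) = mex{0,3,2,2,0} = 1
G(29) = mex{4,3,3,2,1} = 0
G(30) = mex{1,0,3,3,1} = 2
G(31) = mex{0,4,0,3,2} = 1
G(32) = mex{2,1,4,0,2} = 3
G(33) = mex{1,0,1,4,3} = 2
G(34) = mex{3,2,0,1,3} = 4
G(35) = mex{2,1,2,0,0} = 3
G(36) = mex{4,3,1,2,4} = 0
G(37) = mex{3,2,3,1,1} = 0
G(n+18) = G(n) holds for n = 0,…,8 (a full window of length max(S) = 9), so the sequence is purely periodic with period 18.

18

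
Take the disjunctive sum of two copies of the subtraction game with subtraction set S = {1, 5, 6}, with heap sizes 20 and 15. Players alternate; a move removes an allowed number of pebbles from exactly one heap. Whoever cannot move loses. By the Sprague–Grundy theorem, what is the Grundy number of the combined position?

All heaps use S = {1, 5, 6}:
G(0) = 0
G(1) = mex{0} = 1
G(2) = mex{1} = 0
G(3) = mex{0} = 1
G(4) = mex{1} = 0
G(5) = mex{0,0} = 1
G(6) = mex{1,1,0} = 2
G(7) = mex{2,0,1} = 3
G(8) = mex{3,1,0} = 2
G(9) = mex{2,0,1} = 3
G(10) = mex{3,1,0} = 2
G(11) = mex{2,2,1} = 0
G(12) = mex{0,3,2} = 1
G(13) = mex{1,2,3} = 0
G(14) = mex{0,3,2} = 1
G(15) = mex{1,2,3} = 0
G(16) = mex{0,0,2} = 1
G(17) = mex{1,1,0} = 2
G(18) = mex{2,0,1} = 3
G(19) = mex{3,1,0} = 2
G(20) = mex{2,0,1} = 3
Heap A: G(20) = 3.
Heap B: G(15) = 0.
Combined Grundy value = 3 ⊕ 0 = 3.

3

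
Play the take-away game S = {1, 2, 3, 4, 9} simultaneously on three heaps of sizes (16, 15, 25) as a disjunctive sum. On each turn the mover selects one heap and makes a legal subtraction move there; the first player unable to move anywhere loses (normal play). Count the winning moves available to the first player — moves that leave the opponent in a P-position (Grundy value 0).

All heaps use S = {1, 2, 3, 4, 9}:
G(0) = 0
G(1) = mex{0} = 1
G(2) = mex{1,0} = 2
G(3) = mex{2,1,0} = 3
G(4) = mex{3,2,1,0} = 4
G(5) = mex{4,3,2,1} = 0
G(6) = mex{0,4,3,2} = 1
G(7) = mex{1,0,4,3} = 2
G(8) = mex{2,1,0,4} = 3
G(9) = mex{3,2,1,0,0} = 4
G(10) = mex{4,3,2,1,1} = 0
G(11) = mex{0,4,3,2,2} = 1
G(12) = mex{1,0,4,3,3} = 2
G(13) = mex{2,1,0,4,4} = 3
G(14) = mex{3,2,1,0,0} = 4
G(15) = mex{4,3,2,1,1} = 0
G(16) = mex{0,4,3,2,2} = 1
G(17) = mex{1,0,4,3,3} = 2
G(18) = mex{2,1,0,4,4} = 3
G(19) = mex{3,2,1,0,0} = 4
G(20) = mex{4,3,2,1,1} = 0
G(21) = mex{0,4,3,2,2} = 1
G(22) = mex{1,0,4,3,3} = 2
G(23) = mex{2,1,0,4,4} = 3
G(24) = mex{3,2,1,0,0} = 4
G(25) = mex{4,3,2,1,1} = 0
Heap A: G(16) = 1.
Heap B: G(15) = 0.
Heap C: G(25) = 0.
Combined Grundy value = 1 ⊕ 0 ⊕ 0 = 1.
A winning move leaves total XOR = 0, i.e. changes one component's Grundy value g to g ⊕ X where X is the current total.
Heap A: need g' = 1⊕1 = 0. Options: 16−1→G=0, 16−2→G=4, 16−3→G=3, 16−4→G=2, 16−9→G=2. Hits: 1.
Heap B: need g' = 0⊕1 = 1. Options: 15−1→G=4, 15−2→G=3, 15−3→G=2, 15−4→G=1, 15−9→G=1. Hits: 2.
Heap C: need g' = 0⊕1 = 1. Options: 25−1→G=4, 25−2→G=3, 25−3→G=2, 25−4→G=1, 25−9→G=1. Hits: 2.

5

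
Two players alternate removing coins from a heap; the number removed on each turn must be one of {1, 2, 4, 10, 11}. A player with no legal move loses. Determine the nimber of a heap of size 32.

2

G(0) = 0
G(1) = mex{0} = 1
G(2) = mex{1,0} = 2
G(3) = mex{2,1} = 0
G(4) = mex{0,2,0} = 1
G(5) = mex{1,0,1} = 2
G(6) = mex{2,1,2} = 0
G(7) = mex{0,2,0} = 1
G(8) = mex{1,0,1} = 2
G(9) = mex{2,1,2} = 0
G(10) = mex{0,2,0,0} = 1
G(11) = mex{1,0,1,1,0} = 2
G(12) = mex{2,1,2,2,1} = 0
G(13) = mex{0,2,0,0,2} = 1
G(14) = mex{1,0,1,1,0} = 2
G(15) = mex{2,1,2,2,1} = 0
G(16) = mex{0,2,0,0,2} = 1
G(17) = mex{1,0,1,1,0} = 2
G(18) = mex{2,1,2,2,1} = 0
G(19) = mex{0,2,0,0,2} = 1
G(20) = mex{1,0,1,1,0} = 2
G(21) = mex{2,1,2,2,1} = 0
G(22) = mex{0,2,0,0,2} = 1
G(23) = mex{1,0,1,1,0} = 2
G(24) = mex{2,1,2,2,1} = 0
G(25) = mex{0,2,0,0,2} = 1
G(26) = mex{1,0,1,1,0} = 2
G(27) = mex{2,1,2,2,1} = 0
G(28) = mex{0,2,0,0,2} = 1
G(29) = mex{1,0,1,1,0} = 2
G(30) = mex{2,1,2,2,1} = 0
G(31) = mex{0,2,0,0,2} = 1
G(32) = mex{1,0,1,1,0} = 2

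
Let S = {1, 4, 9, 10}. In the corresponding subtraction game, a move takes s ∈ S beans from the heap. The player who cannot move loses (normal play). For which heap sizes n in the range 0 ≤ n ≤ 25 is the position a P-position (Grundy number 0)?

0, 2, 5, 7, 13, 18, 20, 25

n :  0  1  2  3  4  5  6  7  8  9 10 11 12 13 14 15 16 17 18 19 20 21 22 23 24 25
G :  0  1  0  1  2  0  1  0  1  2  3  2  3  0  1  3  2  3  0  1  0  1  2  3  2  0
P-positions are exactly the n with G(n) = 0.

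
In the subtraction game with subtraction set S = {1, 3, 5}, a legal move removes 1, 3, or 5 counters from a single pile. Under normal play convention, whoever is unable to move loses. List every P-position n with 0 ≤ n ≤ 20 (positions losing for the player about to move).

0, 2, 4, 6, 8, 10, 12, 14, 16, 18, 20

G(0) = 0
G(1) = mex{0} = 1
G(2) = mex{1} = 0
G(3) = mex{0,0} = 1
G(4) = mex{1,1} = 0
G(5) = mex{0,0,0} = 1
G(6) = mex{1,1,1} = 0
G(7) = mex{0,0,0} = 1
G(8) = mex{1,1,1} = 0
G(9) = mex{0,0,0} = 1
G(10) = mex{1,1,1} = 0
G(11) = mex{0,0,0} = 1
G(12) = mex{1,1,1} = 0
G(13) = mex{0,0,0} = 1
G(14) = mex{1,1,1} = 0
G(15) = mex{0,0,0} = 1
G(16) = mex{1,1,1} = 0
G(17) = mex{0,0,0} = 1
G(18) = mex{1,1,1} = 0
G(19) = mex{0,0,0} = 1
G(20) = mex{1,1,1} = 0
P-positions are exactly the n with G(n) = 0.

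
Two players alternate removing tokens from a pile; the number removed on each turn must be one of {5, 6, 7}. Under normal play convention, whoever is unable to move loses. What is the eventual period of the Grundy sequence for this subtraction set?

G(0) = 0
G(1) = mex{} = 0
G(2) = mex{} = 0
G(3) = mex{} = 0
G(4) = mex{} = 0
G(5) = mex{0} = 1
G(6) = mex{0,0} = 1
G(7) = mex{0,0,0} = 1
G(8) = mex{0,0,0} = 1
G(9) = mex{0,0,0} = 1
G(10) = mex{1,0,0} = 2
G(11) = mex{1,1,0} = 2
G(12) = mex{1,1,1} = 0
G(13) = mex{1,1,1} = 0
G(14) = mex{1,1,1} = 0
G(15) = mex{2,1,1} = 0
G(16) = mex{2,2,1} = 0
G(17) = mex{0,2,2} = 1
G(18) = mex{0,0,2} = 1
G(19) = mex{0,0,0} = 1
G(20) = mex{0,0,0} = 1
G(21) = mex{0,0,0} = 1
G(22) = mex{1,0,0} = 2
G(23) = mex{1,1,0} = 2
G(24) = mex{1,1,1} = 0
G(25) = mex{1,1,1} = 0
G(n+12) = G(n) holds for n = 0,…,6 (a full window of length max(S) = 7), so the sequence is purely periodic with period 12.

12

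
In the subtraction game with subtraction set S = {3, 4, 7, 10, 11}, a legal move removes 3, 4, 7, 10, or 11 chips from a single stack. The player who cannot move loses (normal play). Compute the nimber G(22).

2

G(0) = 0
G(1) = mex{} = 0
G(2) = mex{} = 0
G(3) = mex{0} = 1
G(4) = mex{0,0} = 1
G(5) = mex{0,0} = 1
G(6) = mex{1,0} = 2
G(7) = mex{1,1,0} = 2
G(8) = mex{1,1,0} = 2
G(9) = mex{2,1,0} = 3
G(10) = mex{2,2,1,0} = 3
G(11) = mex{2,2,1,0,0} = 3
G(12) = mex{3,2,1,0,0} = 4
G(13) = mex{3,3,2,1,0} = 4
G(14) = mex{3,3,2,1,1} = 0
G(15) = mex{4,3,2,1,1} = 0
G(16) = mex{4,4,3,2,1} = 0
G(17) = mex{0,4,3,2,2} = 1
G(18) = mex{0,0,3,2,2} = 1
G(19) = mex{0,0,4,3,2} = 1
G(20) = mex{1,0,4,3,3} = 2
G(21) = mex{1,1,0,3,3} = 2
G(22) = mex{1,1,0,4,3} = 2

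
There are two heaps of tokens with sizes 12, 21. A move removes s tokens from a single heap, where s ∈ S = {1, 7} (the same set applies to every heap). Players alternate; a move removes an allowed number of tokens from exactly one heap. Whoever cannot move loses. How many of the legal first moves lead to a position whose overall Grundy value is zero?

All heaps use S = {1, 7}:
G(0) = 0
G(1) = mex{0} = 1
G(2) = mex{1} = 0
G(3) = mex{0} = 1
G(4) = mex{1} = 0
G(5) = mex{0} = 1
G(6) = mex{1} = 0
G(7) = mex{0,0} = 1
G(8) = mex{1,1} = 0
G(9) = mex{0,0} = 1
G(10) = mex{1,1} = 0
G(11) = mex{0,0} = 1
G(12) = mex{1,1} = 0
G(13) = mex{0,0} = 1
G(14) = mex{1,1} = 0
G(15) = mex{0,0} = 1
G(16) = mex{1,1} = 0
G(17) = mex{0,0} = 1
G(18) = mex{1,1} = 0
G(19) = mex{0,0} = 1
G(20) = mex{1,1} = 0
G(21) = mex{0,0} = 1
Heap A: G(12) = 0.
Heap B: G(21) = 1.
Combined Grundy value = 0 ⊕ 1 = 1.
A winning move leaves total XOR = 0, i.e. changes one component's Grundy value g to g ⊕ X where X is the current total.
Heap A: need g' = 0⊕1 = 1. Options: 12−1→G=1, 12−7→G=1. Hits: 2.
Heap B: need g' = 1⊕1 = 0. Options: 21−1→G=0, 21−7→G=0. Hits: 2.

4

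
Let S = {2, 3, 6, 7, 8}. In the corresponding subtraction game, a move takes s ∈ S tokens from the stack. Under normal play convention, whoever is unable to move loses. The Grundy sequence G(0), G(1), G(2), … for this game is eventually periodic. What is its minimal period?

n :  0  1  2  3  4  5  6  7  8  9 10 11 12 13 14 15 16 17 18 19 20 21 22 23 24 25 26 27 28 29
G :  0  0  1  1  2  0  3  1  2  2  0  3  1  2  0  0  1  1  2  0  3  1  2  2  0  3  1  2  0  0
G(n+14) = G(n) holds for n = 0,…,7 (a full window of length max(S) = 8), so the sequence is purely periodic with period 14.

14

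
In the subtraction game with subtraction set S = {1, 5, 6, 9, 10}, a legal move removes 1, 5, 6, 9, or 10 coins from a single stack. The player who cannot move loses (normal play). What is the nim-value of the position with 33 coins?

n :  0  1  2  3  4  5  6  7  8  9 10 11 12 13 14 15 16 17 18 19 20 21 22 23 24 25 26 27 28 29 30 31 32 33
G :  0  1  0  1  0  1  2  3  2  3  2  3  4  5  4  0  1  0  1  0  1  2  3  2  3  2  3  4  5  4  0  1  0  1

1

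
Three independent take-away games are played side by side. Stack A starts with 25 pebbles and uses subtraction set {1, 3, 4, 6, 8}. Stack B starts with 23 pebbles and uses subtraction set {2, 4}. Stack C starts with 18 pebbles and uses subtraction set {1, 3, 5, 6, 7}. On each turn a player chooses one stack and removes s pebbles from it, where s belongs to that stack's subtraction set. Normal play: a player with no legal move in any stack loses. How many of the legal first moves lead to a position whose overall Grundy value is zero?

3

Stack A, S = {1, 3, 4, 6, 8}:
n :  0  1  2  3  4  5  6  7  8  9 10 11 12 13 14 15 16 17 18 19 20 21 22 23 24 25
G :  0  1  0  1  2  3  2  0  1  0  1  2  3  2  0  1  0  1  2  3  2  0  1  0  1  2
G_A(25) = 2.
Stack B, S = {2, 4}:
n :  0  1  2  3  4  5  6  7  8  9 10 11 12 13 14 15 16 17 18 19 20 21 22 23
G :  0  0  1  1  2  2  0  0  1  1  2  2  0  0  1  1  2  2  0  0  1  1  2  2
G_B(23) = 2.
Stack C, S = {1, 3, 5, 6, 7}:
G(0) = 0
G(1) = mex{0} = 1
G(2) = mex{1} = 0
G(3) = mex{0,0} = 1
G(4) = mex{1,1} = 0
G(5) = mex{0,0,0} = 1
G(6) = mex{1,1,1,0} = 2
G(7) = mex{2,0,0,1,0} = 3
G(8) = mex{3,1,1,0,1} = 2
G(9) = mex{2,2,0,1,0} = 3
G(10) = mex{3,3,1,0,1} = 2
G(11) = mex{2,2,2,1,0} = 3
G(12) = mex{3,3,3,2,1} = 0
G(13) = mex{0,2,2,3,2} = 1
G(14) = mex{1,3,3,2,3} = 0
G(15) = mex{0,0,2,3,2} = 1
G(16) = mex{1,1,3,2,3} = 0
G(17) = mex{0,0,0,3,2} = 1
G(18) = mex{1,1,1,0,3} = 2
G_C(18) = 2.
Combined Grundy value = 2 ⊕ 2 ⊕ 2 = 2.
A winning move leaves total XOR = 0, i.e. changes one component's Grundy value g to g ⊕ X where X is the current total.
Stack A: need g' = 2⊕2 = 0. Options: 25−1→G=1, 25−3→G=1, 25−4→G=0, 25−6→G=3, 25−8→G=1. Hits: 1.
Stack B: need g' = 2⊕2 = 0. Options: 23−2→G=1, 23−4→G=0. Hits: 1.
Stack C: need g' = 2⊕2 = 0. Options: 18−1→G=1, 18−3→G=1, 18−5→G=1, 18−6→G=0, 18−7→G=3. Hits: 1.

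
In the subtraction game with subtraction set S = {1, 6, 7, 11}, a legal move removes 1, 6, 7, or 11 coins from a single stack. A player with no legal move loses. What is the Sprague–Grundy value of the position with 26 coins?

0

G(0) = 0
G(1) = mex{0} = 1
G(2) = mex{1} = 0
G(3) = mex{0} = 1
G(4) = mex{1} = 0
G(5) = mex{0} = 1
G(6) = mex{1,0} = 2
G(7) = mex{2,1,0} = 3
G(8) = mex{3,0,1} = 2
G(9) = mex{2,1,0} = 3
G(10) = mex{3,0,1} = 2
G(11) = mex{2,1,0,0} = 3
G(12) = mex{3,2,1,1} = 0
G(13) = mex{0,3,2,0} = 1
G(14) = mex{1,2,3,1} = 0
G(15) = mex{0,3,2,0} = 1
G(16) = mex{1,2,3,1} = 0
G(17) = mex{0,3,2,2} = 1
G(18) = mex{1,0,3,3} = 2
G(19) = mex{2,1,0,2} = 3
G(20) = mex{3,0,1,3} = 2
G(21) = mex{2,1,0,2} = 3
G(22) = mex{3,0,1,3} = 2
G(23) = mex{2,1,0,0} = 3
G(24) = mex{3,2,1,1} = 0
G(25) = mex{0,3,2,0} = 1
G(26) = mex{1,2,3,1} = 0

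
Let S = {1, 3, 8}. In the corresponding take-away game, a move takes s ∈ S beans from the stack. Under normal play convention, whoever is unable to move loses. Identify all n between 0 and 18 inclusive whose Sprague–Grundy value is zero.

0, 2, 4, 6, 11, 13, 15, 17

n :  0  1  2  3  4  5  6  7  8  9 10 11 12 13 14 15 16 17 18
G :  0  1  0  1  0  1  0  1  2  3  2  0  1  0  1  0  1  0  1
P-positions are exactly the n with G(n) = 0.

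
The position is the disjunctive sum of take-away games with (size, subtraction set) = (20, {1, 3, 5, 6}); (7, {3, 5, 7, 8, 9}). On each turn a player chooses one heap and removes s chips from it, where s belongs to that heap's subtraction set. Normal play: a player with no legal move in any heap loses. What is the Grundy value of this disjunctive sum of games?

Heap A, S = {1, 3, 5, 6}:
G(0) = 0
G(1) = mex{0} = 1
G(2) = mex{1} = 0
G(3) = mex{0,0} = 1
G(4) = mex{1,1} = 0
G(5) = mex{0,0,0} = 1
G(6) = mex{1,1,1,0} = 2
G(7) = mex{2,0,0,1} = 3
G(8) = mex{3,1,1,0} = 2
G(9) = mex{2,2,0,1} = 3
G(10) = mex{3,3,1,0} = 2
G(11) = mex{2,2,2,1} = 0
G(12) = mex{0,3,3,2} = 1
G(13) = mex{1,2,2,3} = 0
G(14) = mex{0,0,3,2} = 1
G(15) = mex{1,1,2,3} = 0
G(16) = mex{0,0,0,2} = 1
G(17) = mex{1,1,1,0} = 2
G(18) = mex{2,0,0,1} = 3
G(19) = mex{3,1,1,0} = 2
G(20) = mex{2,2,0,1} = 3
G_A(20) = 3.
Heap B, S = {3, 5, 7, 8, 9}:
G(0) = 0
G(1) = mex{} = 0
G(2) = mex{} = 0
G(3) = mex{0} = 1
G(4) = mex{0} = 1
G(5) = mex{0,0} = 1
G(6) = mex{1,0} = 2
G(7) = mex{1,0,0} = 2
G_B(7) = 2.
Combined Grundy value = 3 ⊕ 2 = 1.

1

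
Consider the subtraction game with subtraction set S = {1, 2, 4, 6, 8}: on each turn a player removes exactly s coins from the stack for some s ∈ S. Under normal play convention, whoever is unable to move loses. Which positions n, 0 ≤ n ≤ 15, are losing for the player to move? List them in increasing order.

0, 3, 10, 13

G(0) = 0
G(1) = mex{0} = 1
G(2) = mex{1,0} = 2
G(3) = mex{2,1} = 0
G(4) = mex{0,2,0} = 1
G(5) = mex{1,0,1} = 2
G(6) = mex{2,1,2,0} = 3
G(7) = mex{3,2,0,1} = 4
G(8) = mex{4,3,1,2,0} = 5
G(9) = mex{5,4,2,0,1} = 3
G(10) = mex{3,5,3,1,2} = 0
G(11) = mex{0,3,4,2,0} = 1
G(12) = mex{1,0,5,3,1} = 2
G(13) = mex{2,1,3,4,2} = 0
G(14) = mex{0,2,0,5,3} = 1
G(15) = mex{1,0,1,3,4} = 2
P-positions are exactly the n with G(n) = 0.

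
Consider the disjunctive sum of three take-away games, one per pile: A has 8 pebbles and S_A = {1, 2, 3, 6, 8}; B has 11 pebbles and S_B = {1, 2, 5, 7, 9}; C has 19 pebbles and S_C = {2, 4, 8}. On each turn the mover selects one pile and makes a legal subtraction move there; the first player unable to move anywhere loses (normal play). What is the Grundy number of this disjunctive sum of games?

1

Pile A, S = {1, 2, 3, 6, 8}:
n : 0 1 2 3 4 5 6 7 8
G : 0 1 2 3 0 1 2 3 4
G_A(8) = 4.
Pile B, S = {1, 2, 5, 7, 9}:
n :  0  1  2  3  4  5  6  7  8  9 10 11
G :  0  1  2  0  1  2  0  1  2  3  4  5
G_B(11) = 5.
Pile C, S = {2, 4, 8}:
G(0) = 0
G(1) = mex{} = 0
G(2) = mex{0} = 1
G(3) = mex{0} = 1
G(4) = mex{1,0} = 2
G(5) = mex{1,0} = 2
G(6) = mex{2,1} = 0
G(7) = mex{2,1} = 0
G(8) = mex{0,2,0} = 1
G(9) = mex{0,2,0} = 1
G(10) = mex{1,0,1} = 2
G(11) = mex{1,0,1} = 2
G(12) = mex{2,1,2} = 0
G(13) = mex{2,1,2} = 0
G(14) = mex{0,2,0} = 1
G(15) = mex{0,2,0} = 1
G(16) = mex{1,0,1} = 2
G(17) = mex{1,0,1} = 2
G(18) = mex{2,1,2} = 0
G(19) = mex{2,1,2} = 0
G_C(19) = 0.
Combined Grundy value = 4 ⊕ 5 ⊕ 0 = 1.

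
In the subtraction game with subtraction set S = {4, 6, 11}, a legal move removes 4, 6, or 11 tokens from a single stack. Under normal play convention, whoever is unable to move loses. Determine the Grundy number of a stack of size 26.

n :  0  1  2  3  4  5  6  7  8  9 10 11 12 13 14 15 16 17 18 19 20 21 22 23 24 25 26
G :  0  0  0  0  1  1  1  1  2  2  0  2  3  3  1  0  2  0  0  1  0  1  1  2  1  0  2

2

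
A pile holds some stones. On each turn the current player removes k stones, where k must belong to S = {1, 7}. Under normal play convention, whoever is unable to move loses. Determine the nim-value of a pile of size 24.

n :  0  1  2  3  4  5  6  7  8  9 10 11 12 13 14 15 16 17 18 19 20 21 22 23 24
G :  0  1  0  1  0  1  0  1  0  1  0  1  0  1  0  1  0  1  0  1  0  1  0  1  0

0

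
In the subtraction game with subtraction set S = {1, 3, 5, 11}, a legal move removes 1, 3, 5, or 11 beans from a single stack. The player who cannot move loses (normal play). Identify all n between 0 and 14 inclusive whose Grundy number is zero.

0, 2, 4, 6, 8, 10, 12, 14

G(0) = 0
G(1) = mex{0} = 1
G(2) = mex{1} = 0
G(3) = mex{0,0} = 1
G(4) = mex{1,1} = 0
G(5) = mex{0,0,0} = 1
G(6) = mex{1,1,1} = 0
G(7) = mex{0,0,0} = 1
G(8) = mex{1,1,1} = 0
G(9) = mex{0,0,0} = 1
G(10) = mex{1,1,1} = 0
G(11) = mex{0,0,0,0} = 1
G(12) = mex{1,1,1,1} = 0
G(13) = mex{0,0,0,0} = 1
G(14) = mex{1,1,1,1} = 0
P-positions are exactly the n with G(n) = 0.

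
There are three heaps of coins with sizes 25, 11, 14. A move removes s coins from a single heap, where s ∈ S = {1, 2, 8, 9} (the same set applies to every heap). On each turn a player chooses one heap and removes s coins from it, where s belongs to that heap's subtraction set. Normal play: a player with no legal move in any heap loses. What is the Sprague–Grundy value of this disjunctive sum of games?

All heaps use S = {1, 2, 8, 9}:
n :  0  1  2  3  4  5  6  7  8  9 10 11 12 13 14 15 16 17 18 19 20 21 22 23 24 25
G :  0  1  2  0  1  2  0  1  2  3  0  1  2  0  1  2  0  1  2  3  0  1  2  0  1  2
Heap A: G(25) = 2.
Heap B: G(11) = 1.
Heap C: G(14) = 1.
Combined Grundy value = 2 ⊕ 1 ⊕ 1 = 2.

2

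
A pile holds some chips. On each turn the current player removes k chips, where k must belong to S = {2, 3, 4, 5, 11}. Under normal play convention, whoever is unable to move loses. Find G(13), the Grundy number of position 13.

3

G(0) = 0
G(1) = mex{} = 0
G(2) = mex{0} = 1
G(3) = mex{0,0} = 1
G(4) = mex{1,0,0} = 2
G(5) = mex{1,1,0,0} = 2
G(6) = mex{2,1,1,0} = 3
G(7) = mex{2,2,1,1} = 0
G(8) = mex{3,2,2,1} = 0
G(9) = mex{0,3,2,2} = 1
G(10) = mex{0,0,3,2} = 1
G(11) = mex{1,0,0,3,0} = 2
G(12) = mex{1,1,0,0,0} = 2
G(13) = mex{2,1,1,0,1} = 3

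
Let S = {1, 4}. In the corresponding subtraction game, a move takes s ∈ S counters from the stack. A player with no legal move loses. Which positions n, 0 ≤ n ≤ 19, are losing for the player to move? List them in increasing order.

0, 2, 5, 7, 10, 12, 15, 17

G(0) = 0
G(1) = mex{0} = 1
G(2) = mex{1} = 0
G(3) = mex{0} = 1
G(4) = mex{1,0} = 2
G(5) = mex{2,1} = 0
G(6) = mex{0,0} = 1
G(7) = mex{1,1} = 0
G(8) = mex{0,2} = 1
G(9) = mex{1,0} = 2
G(10) = mex{2,1} = 0
G(11) = mex{0,0} = 1
G(12) = mex{1,1} = 0
G(13) = mex{0,2} = 1
G(14) = mex{1,0} = 2
G(15) = mex{2,1} = 0
G(16) = mex{0,0} = 1
G(17) = mex{1,1} = 0
G(18) = mex{0,2} = 1
G(19) = mex{1,0} = 2
P-positions are exactly the n with G(n) = 0.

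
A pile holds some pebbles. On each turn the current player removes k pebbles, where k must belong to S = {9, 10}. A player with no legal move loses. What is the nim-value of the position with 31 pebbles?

1

G(0) = 0
G(1) = mex{} = 0
G(2) = mex{} = 0
G(3) = mex{} = 0
G(4) = mex{} = 0
G(5) = mex{} = 0
G(6) = mex{} = 0
G(7) = mex{} = 0
G(8) = mex{} = 0
G(9) = mex{0} = 1
G(10) = mex{0,0} = 1
G(11) = mex{0,0} = 1
G(12) = mex{0,0} = 1
G(13) = mex{0,0} = 1
G(14) = mex{0,0} = 1
G(15) = mex{0,0} = 1
G(16) = mex{0,0} = 1
G(17) = mex{0,0} = 1
G(18) = mex{1,0} = 2
G(19) = mex{1,1} = 0
G(20) = mex{1,1} = 0
G(21) = mex{1,1} = 0
G(22) = mex{1,1} = 0
G(23) = mex{1,1} = 0
G(24) = mex{1,1} = 0
G(25) = mex{1,1} = 0
G(26) = mex{1,1} = 0
G(27) = mex{2,1} = 0
G(28) = mex{0,2} = 1
G(29) = mex{0,0} = 1
G(30) = mex{0,0} = 1
G(31) = mex{0,0} = 1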